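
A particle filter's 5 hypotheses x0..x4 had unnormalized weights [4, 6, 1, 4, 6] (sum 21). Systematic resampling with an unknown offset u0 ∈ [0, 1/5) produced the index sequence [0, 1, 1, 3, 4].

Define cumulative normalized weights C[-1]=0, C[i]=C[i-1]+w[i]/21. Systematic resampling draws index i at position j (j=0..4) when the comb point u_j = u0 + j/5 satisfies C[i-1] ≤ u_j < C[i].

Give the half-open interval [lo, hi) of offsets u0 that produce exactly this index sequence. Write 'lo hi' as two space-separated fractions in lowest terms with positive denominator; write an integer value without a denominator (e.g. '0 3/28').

0 8/105

C = [4/21, 10/21, 11/21, 5/7, 1]
j=0 picked index 0: u0 ∈ [0, 4/21)
j=1 picked index 1: u0 ∈ [-1/105, 29/105)
j=2 picked index 1: u0 ∈ [-22/105, 8/105)
j=3 picked index 3: u0 ∈ [-8/105, 4/35)
j=4 picked index 4: u0 ∈ [-3/35, 1/5)
intersection: [0, 8/105)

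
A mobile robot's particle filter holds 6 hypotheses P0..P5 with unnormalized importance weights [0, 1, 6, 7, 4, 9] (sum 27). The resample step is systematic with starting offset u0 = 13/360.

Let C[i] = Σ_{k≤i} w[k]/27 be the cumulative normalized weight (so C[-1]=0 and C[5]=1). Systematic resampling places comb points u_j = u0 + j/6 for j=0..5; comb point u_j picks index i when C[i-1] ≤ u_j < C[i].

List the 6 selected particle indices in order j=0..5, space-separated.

C = [0, 1/27, 7/27, 14/27, 2/3, 1]
j=0: u_0=13/360 ∈ [0, 1/27) → index 1
j=1: u_1=73/360 ∈ [1/27, 7/27) → index 2
j=2: u_2=133/360 ∈ [7/27, 14/27) → index 3
j=3: u_3=193/360 ∈ [14/27, 2/3) → index 4
j=4: u_4=253/360 ∈ [2/3, 1) → index 5
j=5: u_5=313/360 ∈ [2/3, 1) → index 5

1 2 3 4 5 5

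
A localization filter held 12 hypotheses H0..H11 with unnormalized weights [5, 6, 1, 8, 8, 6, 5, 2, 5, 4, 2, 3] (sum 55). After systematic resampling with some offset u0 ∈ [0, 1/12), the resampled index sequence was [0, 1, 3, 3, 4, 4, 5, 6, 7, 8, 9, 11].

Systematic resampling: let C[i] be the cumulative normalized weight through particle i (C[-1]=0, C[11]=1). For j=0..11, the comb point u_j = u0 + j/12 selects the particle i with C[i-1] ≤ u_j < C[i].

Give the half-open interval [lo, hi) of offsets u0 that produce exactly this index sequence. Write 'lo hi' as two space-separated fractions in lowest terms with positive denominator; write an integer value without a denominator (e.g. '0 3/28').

C = [1/11, 1/5, 12/55, 4/11, 28/55, 34/55, 39/55, 41/55, 46/55, 10/11, 52/55, 1]
j=0 picked index 0: u0 ∈ [0, 1/11)
j=1 picked index 1: u0 ∈ [1/132, 7/60)
j=2 picked index 3: u0 ∈ [17/330, 13/66)
j=3 picked index 3: u0 ∈ [-7/220, 5/44)
j=4 picked index 4: u0 ∈ [1/33, 29/165)
j=5 picked index 4: u0 ∈ [-7/132, 61/660)
j=6 picked index 5: u0 ∈ [1/110, 13/110)
j=7 picked index 6: u0 ∈ [23/660, 83/660)
j=8 picked index 7: u0 ∈ [7/165, 13/165)
j=9 picked index 8: u0 ∈ [-1/220, 19/220)
j=10 picked index 9: u0 ∈ [1/330, 5/66)
j=11 picked index 11: u0 ∈ [19/660, 1/12)
intersection: [17/330, 5/66)

17/330 5/66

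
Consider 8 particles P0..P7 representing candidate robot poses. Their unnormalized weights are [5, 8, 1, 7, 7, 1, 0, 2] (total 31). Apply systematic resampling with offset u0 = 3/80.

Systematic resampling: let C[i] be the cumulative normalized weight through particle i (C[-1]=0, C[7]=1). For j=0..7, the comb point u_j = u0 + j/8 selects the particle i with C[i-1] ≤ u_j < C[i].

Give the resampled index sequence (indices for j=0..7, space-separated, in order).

0 1 1 1 3 3 4 5

C = [5/31, 13/31, 14/31, 21/31, 28/31, 29/31, 29/31, 1]
j=0: u_0=3/80 ∈ [0, 5/31) → index 0
j=1: u_1=13/80 ∈ [5/31, 13/31) → index 1
j=2: u_2=23/80 ∈ [5/31, 13/31) → index 1
j=3: u_3=33/80 ∈ [5/31, 13/31) → index 1
j=4: u_4=43/80 ∈ [14/31, 21/31) → index 3
j=5: u_5=53/80 ∈ [14/31, 21/31) → index 3
j=6: u_6=63/80 ∈ [21/31, 28/31) → index 4
j=7: u_7=73/80 ∈ [28/31, 29/31) → index 5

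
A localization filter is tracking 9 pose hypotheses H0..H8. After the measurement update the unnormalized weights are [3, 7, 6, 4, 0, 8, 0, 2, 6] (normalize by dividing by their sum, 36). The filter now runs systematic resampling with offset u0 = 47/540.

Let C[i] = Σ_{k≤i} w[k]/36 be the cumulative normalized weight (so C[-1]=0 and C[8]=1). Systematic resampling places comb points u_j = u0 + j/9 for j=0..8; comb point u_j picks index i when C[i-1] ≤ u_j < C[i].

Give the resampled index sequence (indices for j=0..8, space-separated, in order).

C = [1/12, 5/18, 4/9, 5/9, 5/9, 7/9, 7/9, 5/6, 1]
j=0: u_0=47/540 ∈ [1/12, 5/18) → index 1
j=1: u_1=107/540 ∈ [1/12, 5/18) → index 1
j=2: u_2=167/540 ∈ [5/18, 4/9) → index 2
j=3: u_3=227/540 ∈ [5/18, 4/9) → index 2
j=4: u_4=287/540 ∈ [4/9, 5/9) → index 3
j=5: u_5=347/540 ∈ [5/9, 7/9) → index 5
j=6: u_6=407/540 ∈ [5/9, 7/9) → index 5
j=7: u_7=467/540 ∈ [5/6, 1) → index 8
j=8: u_8=527/540 ∈ [5/6, 1) → index 8

1 1 2 2 3 5 5 8 8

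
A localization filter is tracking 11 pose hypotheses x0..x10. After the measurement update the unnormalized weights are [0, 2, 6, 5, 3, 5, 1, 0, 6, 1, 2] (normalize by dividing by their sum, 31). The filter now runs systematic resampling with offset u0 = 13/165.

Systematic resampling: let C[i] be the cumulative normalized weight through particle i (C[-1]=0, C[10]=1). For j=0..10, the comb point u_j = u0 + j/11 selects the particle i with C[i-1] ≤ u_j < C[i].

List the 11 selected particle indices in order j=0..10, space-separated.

2 2 3 3 4 5 5 8 8 8 10

C = [0, 2/31, 8/31, 13/31, 16/31, 21/31, 22/31, 22/31, 28/31, 29/31, 1]
j=0: u_0=13/165 ∈ [2/31, 8/31) → index 2
j=1: u_1=28/165 ∈ [2/31, 8/31) → index 2
j=2: u_2=43/165 ∈ [8/31, 13/31) → index 3
j=3: u_3=58/165 ∈ [8/31, 13/31) → index 3
j=4: u_4=73/165 ∈ [13/31, 16/31) → index 4
j=5: u_5=8/15 ∈ [16/31, 21/31) → index 5
j=6: u_6=103/165 ∈ [16/31, 21/31) → index 5
j=7: u_7=118/165 ∈ [22/31, 28/31) → index 8
j=8: u_8=133/165 ∈ [22/31, 28/31) → index 8
j=9: u_9=148/165 ∈ [22/31, 28/31) → index 8
j=10: u_10=163/165 ∈ [29/31, 1) → index 10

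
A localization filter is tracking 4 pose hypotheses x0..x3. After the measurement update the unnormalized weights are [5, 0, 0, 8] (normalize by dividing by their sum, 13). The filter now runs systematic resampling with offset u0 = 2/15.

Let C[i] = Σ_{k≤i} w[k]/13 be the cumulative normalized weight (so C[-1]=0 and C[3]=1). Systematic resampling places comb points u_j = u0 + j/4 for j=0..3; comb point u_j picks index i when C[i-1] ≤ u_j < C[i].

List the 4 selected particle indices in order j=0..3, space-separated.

C = [5/13, 5/13, 5/13, 1]
j=0: u_0=2/15 ∈ [0, 5/13) → index 0
j=1: u_1=23/60 ∈ [0, 5/13) → index 0
j=2: u_2=19/30 ∈ [5/13, 1) → index 3
j=3: u_3=53/60 ∈ [5/13, 1) → index 3

0 0 3 3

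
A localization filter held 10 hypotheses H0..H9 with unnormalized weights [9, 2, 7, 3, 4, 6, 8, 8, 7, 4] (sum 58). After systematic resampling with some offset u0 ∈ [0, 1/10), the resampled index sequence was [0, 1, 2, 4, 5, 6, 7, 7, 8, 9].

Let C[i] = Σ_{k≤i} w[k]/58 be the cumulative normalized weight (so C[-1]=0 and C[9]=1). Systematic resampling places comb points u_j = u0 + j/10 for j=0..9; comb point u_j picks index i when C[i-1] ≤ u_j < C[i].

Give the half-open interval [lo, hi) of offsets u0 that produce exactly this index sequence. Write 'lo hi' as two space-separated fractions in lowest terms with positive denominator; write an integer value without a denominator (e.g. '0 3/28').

C = [9/58, 11/58, 9/29, 21/58, 25/58, 31/58, 39/58, 47/58, 27/29, 1]
j=0 picked index 0: u0 ∈ [0, 9/58)
j=1 picked index 1: u0 ∈ [8/145, 13/145)
j=2 picked index 2: u0 ∈ [-3/290, 16/145)
j=3 picked index 4: u0 ∈ [9/145, 19/145)
j=4 picked index 5: u0 ∈ [9/290, 39/290)
j=5 picked index 6: u0 ∈ [1/29, 5/29)
j=6 picked index 7: u0 ∈ [21/290, 61/290)
j=7 picked index 7: u0 ∈ [-4/145, 16/145)
j=8 picked index 8: u0 ∈ [3/290, 19/145)
j=9 picked index 9: u0 ∈ [9/290, 1/10)
intersection: [21/290, 13/145)

21/290 13/145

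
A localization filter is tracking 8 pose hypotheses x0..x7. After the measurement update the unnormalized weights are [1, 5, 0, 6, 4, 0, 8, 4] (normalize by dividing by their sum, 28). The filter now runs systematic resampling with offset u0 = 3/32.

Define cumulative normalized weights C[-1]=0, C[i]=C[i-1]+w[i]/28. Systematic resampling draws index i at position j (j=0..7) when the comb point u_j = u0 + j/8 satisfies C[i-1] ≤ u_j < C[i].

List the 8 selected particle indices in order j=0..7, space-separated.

1 3 3 4 6 6 6 7

C = [1/28, 3/14, 3/14, 3/7, 4/7, 4/7, 6/7, 1]
j=0: u_0=3/32 ∈ [1/28, 3/14) → index 1
j=1: u_1=7/32 ∈ [3/14, 3/7) → index 3
j=2: u_2=11/32 ∈ [3/14, 3/7) → index 3
j=3: u_3=15/32 ∈ [3/7, 4/7) → index 4
j=4: u_4=19/32 ∈ [4/7, 6/7) → index 6
j=5: u_5=23/32 ∈ [4/7, 6/7) → index 6
j=6: u_6=27/32 ∈ [4/7, 6/7) → index 6
j=7: u_7=31/32 ∈ [6/7, 1) → index 7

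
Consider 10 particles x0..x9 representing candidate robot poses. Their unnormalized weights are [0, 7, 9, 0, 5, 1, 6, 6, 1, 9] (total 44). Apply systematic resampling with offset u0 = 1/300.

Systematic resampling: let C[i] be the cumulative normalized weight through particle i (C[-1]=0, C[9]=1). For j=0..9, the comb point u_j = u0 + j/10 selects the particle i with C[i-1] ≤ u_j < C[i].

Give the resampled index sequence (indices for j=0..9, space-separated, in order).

1 1 2 2 4 6 6 7 9 9

C = [0, 7/44, 4/11, 4/11, 21/44, 1/2, 7/11, 17/22, 35/44, 1]
j=0: u_0=1/300 ∈ [0, 7/44) → index 1
j=1: u_1=31/300 ∈ [0, 7/44) → index 1
j=2: u_2=61/300 ∈ [7/44, 4/11) → index 2
j=3: u_3=91/300 ∈ [7/44, 4/11) → index 2
j=4: u_4=121/300 ∈ [4/11, 21/44) → index 4
j=5: u_5=151/300 ∈ [1/2, 7/11) → index 6
j=6: u_6=181/300 ∈ [1/2, 7/11) → index 6
j=7: u_7=211/300 ∈ [7/11, 17/22) → index 7
j=8: u_8=241/300 ∈ [35/44, 1) → index 9
j=9: u_9=271/300 ∈ [35/44, 1) → index 9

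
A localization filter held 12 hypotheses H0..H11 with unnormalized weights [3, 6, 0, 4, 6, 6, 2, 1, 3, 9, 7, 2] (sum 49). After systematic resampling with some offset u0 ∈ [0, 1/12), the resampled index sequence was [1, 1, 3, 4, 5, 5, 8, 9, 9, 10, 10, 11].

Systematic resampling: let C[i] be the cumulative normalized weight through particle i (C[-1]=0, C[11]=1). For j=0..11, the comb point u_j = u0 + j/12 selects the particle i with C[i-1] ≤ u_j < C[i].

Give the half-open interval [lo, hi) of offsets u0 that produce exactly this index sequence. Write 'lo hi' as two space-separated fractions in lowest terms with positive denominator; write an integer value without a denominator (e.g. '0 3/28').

1/14 1/12

C = [3/49, 9/49, 9/49, 13/49, 19/49, 25/49, 27/49, 4/7, 31/49, 40/49, 47/49, 1]
j=0 picked index 1: u0 ∈ [3/49, 9/49)
j=1 picked index 1: u0 ∈ [-13/588, 59/588)
j=2 picked index 3: u0 ∈ [5/294, 29/294)
j=3 picked index 4: u0 ∈ [3/196, 27/196)
j=4 picked index 5: u0 ∈ [8/147, 26/147)
j=5 picked index 5: u0 ∈ [-17/588, 55/588)
j=6 picked index 8: u0 ∈ [1/14, 13/98)
j=7 picked index 9: u0 ∈ [29/588, 137/588)
j=8 picked index 9: u0 ∈ [-5/147, 22/147)
j=9 picked index 10: u0 ∈ [13/196, 41/196)
j=10 picked index 10: u0 ∈ [-5/294, 37/294)
j=11 picked index 11: u0 ∈ [25/588, 1/12)
intersection: [1/14, 1/12)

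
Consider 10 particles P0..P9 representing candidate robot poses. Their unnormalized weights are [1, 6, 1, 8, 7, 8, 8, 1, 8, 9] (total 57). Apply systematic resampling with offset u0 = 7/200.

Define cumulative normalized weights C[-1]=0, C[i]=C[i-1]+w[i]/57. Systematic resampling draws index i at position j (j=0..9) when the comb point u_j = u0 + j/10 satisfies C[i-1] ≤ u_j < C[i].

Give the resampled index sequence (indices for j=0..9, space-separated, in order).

C = [1/57, 7/57, 8/57, 16/57, 23/57, 31/57, 13/19, 40/57, 16/19, 1]
j=0: u_0=7/200 ∈ [1/57, 7/57) → index 1
j=1: u_1=27/200 ∈ [7/57, 8/57) → index 2
j=2: u_2=47/200 ∈ [8/57, 16/57) → index 3
j=3: u_3=67/200 ∈ [16/57, 23/57) → index 4
j=4: u_4=87/200 ∈ [23/57, 31/57) → index 5
j=5: u_5=107/200 ∈ [23/57, 31/57) → index 5
j=6: u_6=127/200 ∈ [31/57, 13/19) → index 6
j=7: u_7=147/200 ∈ [40/57, 16/19) → index 8
j=8: u_8=167/200 ∈ [40/57, 16/19) → index 8
j=9: u_9=187/200 ∈ [16/19, 1) → index 9

1 2 3 4 5 5 6 8 8 9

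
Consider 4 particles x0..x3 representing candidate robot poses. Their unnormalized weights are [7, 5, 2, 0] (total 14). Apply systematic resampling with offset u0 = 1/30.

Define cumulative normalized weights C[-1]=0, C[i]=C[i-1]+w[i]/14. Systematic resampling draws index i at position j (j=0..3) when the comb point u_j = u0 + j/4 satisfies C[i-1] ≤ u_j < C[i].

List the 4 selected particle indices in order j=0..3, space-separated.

0 0 1 1

C = [1/2, 6/7, 1, 1]
j=0: u_0=1/30 ∈ [0, 1/2) → index 0
j=1: u_1=17/60 ∈ [0, 1/2) → index 0
j=2: u_2=8/15 ∈ [1/2, 6/7) → index 1
j=3: u_3=47/60 ∈ [1/2, 6/7) → index 1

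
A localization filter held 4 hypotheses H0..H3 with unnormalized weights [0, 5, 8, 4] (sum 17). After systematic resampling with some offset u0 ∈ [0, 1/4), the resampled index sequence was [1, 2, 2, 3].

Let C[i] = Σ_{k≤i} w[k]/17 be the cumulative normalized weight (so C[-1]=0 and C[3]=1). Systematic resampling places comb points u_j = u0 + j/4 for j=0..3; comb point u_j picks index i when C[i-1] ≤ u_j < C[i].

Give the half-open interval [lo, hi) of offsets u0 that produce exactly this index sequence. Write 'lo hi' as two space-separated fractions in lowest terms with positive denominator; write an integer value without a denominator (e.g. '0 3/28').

C = [0, 5/17, 13/17, 1]
j=0 picked index 1: u0 ∈ [0, 5/17)
j=1 picked index 2: u0 ∈ [3/68, 35/68)
j=2 picked index 2: u0 ∈ [-7/34, 9/34)
j=3 picked index 3: u0 ∈ [1/68, 1/4)
intersection: [3/68, 1/4)

3/68 1/4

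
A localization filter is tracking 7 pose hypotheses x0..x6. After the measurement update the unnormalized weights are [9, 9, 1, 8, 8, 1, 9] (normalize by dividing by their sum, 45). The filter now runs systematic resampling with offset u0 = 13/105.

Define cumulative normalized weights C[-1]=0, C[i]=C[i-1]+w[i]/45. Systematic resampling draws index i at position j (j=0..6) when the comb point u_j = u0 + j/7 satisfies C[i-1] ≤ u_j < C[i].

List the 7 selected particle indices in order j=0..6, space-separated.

C = [1/5, 2/5, 19/45, 3/5, 7/9, 4/5, 1]
j=0: u_0=13/105 ∈ [0, 1/5) → index 0
j=1: u_1=4/15 ∈ [1/5, 2/5) → index 1
j=2: u_2=43/105 ∈ [2/5, 19/45) → index 2
j=3: u_3=58/105 ∈ [19/45, 3/5) → index 3
j=4: u_4=73/105 ∈ [3/5, 7/9) → index 4
j=5: u_5=88/105 ∈ [4/5, 1) → index 6
j=6: u_6=103/105 ∈ [4/5, 1) → index 6

0 1 2 3 4 6 6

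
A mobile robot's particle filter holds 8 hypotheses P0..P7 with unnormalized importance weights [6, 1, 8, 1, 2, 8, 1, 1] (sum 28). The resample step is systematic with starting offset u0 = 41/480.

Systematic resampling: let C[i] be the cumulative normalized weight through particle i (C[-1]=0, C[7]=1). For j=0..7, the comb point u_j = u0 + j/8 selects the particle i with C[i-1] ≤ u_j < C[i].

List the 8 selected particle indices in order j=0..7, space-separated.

C = [3/14, 1/4, 15/28, 4/7, 9/14, 13/14, 27/28, 1]
j=0: u_0=41/480 ∈ [0, 3/14) → index 0
j=1: u_1=101/480 ∈ [0, 3/14) → index 0
j=2: u_2=161/480 ∈ [1/4, 15/28) → index 2
j=3: u_3=221/480 ∈ [1/4, 15/28) → index 2
j=4: u_4=281/480 ∈ [4/7, 9/14) → index 4
j=5: u_5=341/480 ∈ [9/14, 13/14) → index 5
j=6: u_6=401/480 ∈ [9/14, 13/14) → index 5
j=7: u_7=461/480 ∈ [13/14, 27/28) → index 6

0 0 2 2 4 5 5 6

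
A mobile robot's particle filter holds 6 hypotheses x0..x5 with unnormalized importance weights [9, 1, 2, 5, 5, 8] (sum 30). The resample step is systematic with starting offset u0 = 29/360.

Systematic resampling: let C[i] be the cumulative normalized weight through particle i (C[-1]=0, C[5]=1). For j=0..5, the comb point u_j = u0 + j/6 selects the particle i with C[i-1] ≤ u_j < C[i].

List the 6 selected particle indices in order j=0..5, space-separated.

0 0 3 4 5 5

C = [3/10, 1/3, 2/5, 17/30, 11/15, 1]
j=0: u_0=29/360 ∈ [0, 3/10) → index 0
j=1: u_1=89/360 ∈ [0, 3/10) → index 0
j=2: u_2=149/360 ∈ [2/5, 17/30) → index 3
j=3: u_3=209/360 ∈ [17/30, 11/15) → index 4
j=4: u_4=269/360 ∈ [11/15, 1) → index 5
j=5: u_5=329/360 ∈ [11/15, 1) → index 5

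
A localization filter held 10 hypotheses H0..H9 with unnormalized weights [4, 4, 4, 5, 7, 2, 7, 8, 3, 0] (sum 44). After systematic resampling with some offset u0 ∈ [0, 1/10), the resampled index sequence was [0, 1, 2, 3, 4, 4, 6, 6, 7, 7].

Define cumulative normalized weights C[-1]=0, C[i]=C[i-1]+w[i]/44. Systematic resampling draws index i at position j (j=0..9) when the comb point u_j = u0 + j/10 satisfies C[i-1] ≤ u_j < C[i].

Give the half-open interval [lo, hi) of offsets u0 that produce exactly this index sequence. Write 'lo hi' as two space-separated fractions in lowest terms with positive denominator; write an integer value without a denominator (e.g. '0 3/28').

0 7/220

C = [1/11, 2/11, 3/11, 17/44, 6/11, 13/22, 3/4, 41/44, 1, 1]
j=0 picked index 0: u0 ∈ [0, 1/11)
j=1 picked index 1: u0 ∈ [-1/110, 9/110)
j=2 picked index 2: u0 ∈ [-1/55, 4/55)
j=3 picked index 3: u0 ∈ [-3/110, 19/220)
j=4 picked index 4: u0 ∈ [-3/220, 8/55)
j=5 picked index 4: u0 ∈ [-5/44, 1/22)
j=6 picked index 6: u0 ∈ [-1/110, 3/20)
j=7 picked index 6: u0 ∈ [-6/55, 1/20)
j=8 picked index 7: u0 ∈ [-1/20, 29/220)
j=9 picked index 7: u0 ∈ [-3/20, 7/220)
intersection: [0, 7/220)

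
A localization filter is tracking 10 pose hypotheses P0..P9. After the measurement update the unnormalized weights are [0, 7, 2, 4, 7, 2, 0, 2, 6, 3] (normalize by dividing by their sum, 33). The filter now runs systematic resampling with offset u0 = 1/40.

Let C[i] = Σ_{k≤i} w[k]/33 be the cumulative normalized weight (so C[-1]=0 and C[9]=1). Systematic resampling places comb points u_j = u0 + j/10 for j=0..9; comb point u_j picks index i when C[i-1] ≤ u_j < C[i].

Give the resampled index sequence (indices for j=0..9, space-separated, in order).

C = [0, 7/33, 3/11, 13/33, 20/33, 2/3, 2/3, 8/11, 10/11, 1]
j=0: u_0=1/40 ∈ [0, 7/33) → index 1
j=1: u_1=1/8 ∈ [0, 7/33) → index 1
j=2: u_2=9/40 ∈ [7/33, 3/11) → index 2
j=3: u_3=13/40 ∈ [3/11, 13/33) → index 3
j=4: u_4=17/40 ∈ [13/33, 20/33) → index 4
j=5: u_5=21/40 ∈ [13/33, 20/33) → index 4
j=6: u_6=5/8 ∈ [20/33, 2/3) → index 5
j=7: u_7=29/40 ∈ [2/3, 8/11) → index 7
j=8: u_8=33/40 ∈ [8/11, 10/11) → index 8
j=9: u_9=37/40 ∈ [10/11, 1) → index 9

1 1 2 3 4 4 5 7 8 9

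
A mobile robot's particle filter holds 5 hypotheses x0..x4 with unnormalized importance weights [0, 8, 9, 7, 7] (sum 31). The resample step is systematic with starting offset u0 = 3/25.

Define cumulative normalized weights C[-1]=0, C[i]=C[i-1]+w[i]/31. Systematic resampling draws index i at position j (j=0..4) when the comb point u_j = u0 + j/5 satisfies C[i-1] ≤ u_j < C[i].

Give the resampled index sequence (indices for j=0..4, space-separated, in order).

1 2 2 3 4

C = [0, 8/31, 17/31, 24/31, 1]
j=0: u_0=3/25 ∈ [0, 8/31) → index 1
j=1: u_1=8/25 ∈ [8/31, 17/31) → index 2
j=2: u_2=13/25 ∈ [8/31, 17/31) → index 2
j=3: u_3=18/25 ∈ [17/31, 24/31) → index 3
j=4: u_4=23/25 ∈ [24/31, 1) → index 4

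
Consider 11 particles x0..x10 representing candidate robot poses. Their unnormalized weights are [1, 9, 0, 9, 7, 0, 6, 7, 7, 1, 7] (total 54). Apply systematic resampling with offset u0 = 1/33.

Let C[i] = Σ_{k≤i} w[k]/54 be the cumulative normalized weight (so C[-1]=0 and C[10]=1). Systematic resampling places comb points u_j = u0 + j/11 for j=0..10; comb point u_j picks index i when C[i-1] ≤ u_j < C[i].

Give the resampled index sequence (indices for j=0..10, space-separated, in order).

1 1 3 3 4 6 6 7 8 8 10

C = [1/54, 5/27, 5/27, 19/54, 13/27, 13/27, 16/27, 13/18, 23/27, 47/54, 1]
j=0: u_0=1/33 ∈ [1/54, 5/27) → index 1
j=1: u_1=4/33 ∈ [1/54, 5/27) → index 1
j=2: u_2=7/33 ∈ [5/27, 19/54) → index 3
j=3: u_3=10/33 ∈ [5/27, 19/54) → index 3
j=4: u_4=13/33 ∈ [19/54, 13/27) → index 4
j=5: u_5=16/33 ∈ [13/27, 16/27) → index 6
j=6: u_6=19/33 ∈ [13/27, 16/27) → index 6
j=7: u_7=2/3 ∈ [16/27, 13/18) → index 7
j=8: u_8=25/33 ∈ [13/18, 23/27) → index 8
j=9: u_9=28/33 ∈ [13/18, 23/27) → index 8
j=10: u_10=31/33 ∈ [47/54, 1) → index 10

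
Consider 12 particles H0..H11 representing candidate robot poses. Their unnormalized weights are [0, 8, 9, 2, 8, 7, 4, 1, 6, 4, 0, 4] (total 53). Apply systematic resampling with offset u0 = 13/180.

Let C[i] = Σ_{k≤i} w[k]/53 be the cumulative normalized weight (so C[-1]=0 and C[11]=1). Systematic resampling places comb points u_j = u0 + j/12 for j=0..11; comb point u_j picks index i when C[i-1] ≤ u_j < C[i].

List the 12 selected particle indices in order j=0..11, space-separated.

1 2 2 3 4 4 5 6 8 8 9 11

C = [0, 8/53, 17/53, 19/53, 27/53, 34/53, 38/53, 39/53, 45/53, 49/53, 49/53, 1]
j=0: u_0=13/180 ∈ [0, 8/53) → index 1
j=1: u_1=7/45 ∈ [8/53, 17/53) → index 2
j=2: u_2=43/180 ∈ [8/53, 17/53) → index 2
j=3: u_3=29/90 ∈ [17/53, 19/53) → index 3
j=4: u_4=73/180 ∈ [19/53, 27/53) → index 4
j=5: u_5=22/45 ∈ [19/53, 27/53) → index 4
j=6: u_6=103/180 ∈ [27/53, 34/53) → index 5
j=7: u_7=59/90 ∈ [34/53, 38/53) → index 6
j=8: u_8=133/180 ∈ [39/53, 45/53) → index 8
j=9: u_9=37/45 ∈ [39/53, 45/53) → index 8
j=10: u_10=163/180 ∈ [45/53, 49/53) → index 9
j=11: u_11=89/90 ∈ [49/53, 1) → index 11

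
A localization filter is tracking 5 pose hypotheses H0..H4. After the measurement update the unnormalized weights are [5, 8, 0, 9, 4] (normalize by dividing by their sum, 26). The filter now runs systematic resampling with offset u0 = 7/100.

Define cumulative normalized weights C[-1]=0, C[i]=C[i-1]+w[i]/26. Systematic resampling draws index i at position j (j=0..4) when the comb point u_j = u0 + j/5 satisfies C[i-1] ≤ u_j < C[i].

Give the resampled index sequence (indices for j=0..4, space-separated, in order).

0 1 1 3 4

C = [5/26, 1/2, 1/2, 11/13, 1]
j=0: u_0=7/100 ∈ [0, 5/26) → index 0
j=1: u_1=27/100 ∈ [5/26, 1/2) → index 1
j=2: u_2=47/100 ∈ [5/26, 1/2) → index 1
j=3: u_3=67/100 ∈ [1/2, 11/13) → index 3
j=4: u_4=87/100 ∈ [11/13, 1) → index 4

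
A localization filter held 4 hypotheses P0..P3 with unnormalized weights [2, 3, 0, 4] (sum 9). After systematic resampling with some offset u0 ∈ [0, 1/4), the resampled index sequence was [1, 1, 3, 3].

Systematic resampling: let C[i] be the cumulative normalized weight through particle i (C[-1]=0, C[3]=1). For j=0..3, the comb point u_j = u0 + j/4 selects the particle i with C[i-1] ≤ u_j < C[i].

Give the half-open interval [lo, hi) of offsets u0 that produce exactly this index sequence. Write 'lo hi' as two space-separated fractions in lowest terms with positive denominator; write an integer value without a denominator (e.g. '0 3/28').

2/9 1/4

C = [2/9, 5/9, 5/9, 1]
j=0 picked index 1: u0 ∈ [2/9, 5/9)
j=1 picked index 1: u0 ∈ [-1/36, 11/36)
j=2 picked index 3: u0 ∈ [1/18, 1/2)
j=3 picked index 3: u0 ∈ [-7/36, 1/4)
intersection: [2/9, 1/4)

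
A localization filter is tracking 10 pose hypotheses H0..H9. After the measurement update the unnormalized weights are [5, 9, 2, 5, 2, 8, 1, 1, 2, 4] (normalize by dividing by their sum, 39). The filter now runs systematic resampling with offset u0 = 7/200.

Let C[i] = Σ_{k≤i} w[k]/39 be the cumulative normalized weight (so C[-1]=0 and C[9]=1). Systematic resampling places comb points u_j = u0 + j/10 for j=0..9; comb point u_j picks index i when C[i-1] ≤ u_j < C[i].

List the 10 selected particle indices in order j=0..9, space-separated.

C = [5/39, 14/39, 16/39, 7/13, 23/39, 31/39, 32/39, 11/13, 35/39, 1]
j=0: u_0=7/200 ∈ [0, 5/39) → index 0
j=1: u_1=27/200 ∈ [5/39, 14/39) → index 1
j=2: u_2=47/200 ∈ [5/39, 14/39) → index 1
j=3: u_3=67/200 ∈ [5/39, 14/39) → index 1
j=4: u_4=87/200 ∈ [16/39, 7/13) → index 3
j=5: u_5=107/200 ∈ [16/39, 7/13) → index 3
j=6: u_6=127/200 ∈ [23/39, 31/39) → index 5
j=7: u_7=147/200 ∈ [23/39, 31/39) → index 5
j=8: u_8=167/200 ∈ [32/39, 11/13) → index 7
j=9: u_9=187/200 ∈ [35/39, 1) → index 9

0 1 1 1 3 3 5 5 7 9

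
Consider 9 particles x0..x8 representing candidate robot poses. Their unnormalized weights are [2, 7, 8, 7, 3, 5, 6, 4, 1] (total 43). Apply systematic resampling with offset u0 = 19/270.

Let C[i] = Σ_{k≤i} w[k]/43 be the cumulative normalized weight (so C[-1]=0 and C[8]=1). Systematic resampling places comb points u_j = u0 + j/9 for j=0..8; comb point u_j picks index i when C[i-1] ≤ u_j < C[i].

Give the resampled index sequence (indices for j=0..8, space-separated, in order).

C = [2/43, 9/43, 17/43, 24/43, 27/43, 32/43, 38/43, 42/43, 1]
j=0: u_0=19/270 ∈ [2/43, 9/43) → index 1
j=1: u_1=49/270 ∈ [2/43, 9/43) → index 1
j=2: u_2=79/270 ∈ [9/43, 17/43) → index 2
j=3: u_3=109/270 ∈ [17/43, 24/43) → index 3
j=4: u_4=139/270 ∈ [17/43, 24/43) → index 3
j=5: u_5=169/270 ∈ [24/43, 27/43) → index 4
j=6: u_6=199/270 ∈ [27/43, 32/43) → index 5
j=7: u_7=229/270 ∈ [32/43, 38/43) → index 6
j=8: u_8=259/270 ∈ [38/43, 42/43) → index 7

1 1 2 3 3 4 5 6 7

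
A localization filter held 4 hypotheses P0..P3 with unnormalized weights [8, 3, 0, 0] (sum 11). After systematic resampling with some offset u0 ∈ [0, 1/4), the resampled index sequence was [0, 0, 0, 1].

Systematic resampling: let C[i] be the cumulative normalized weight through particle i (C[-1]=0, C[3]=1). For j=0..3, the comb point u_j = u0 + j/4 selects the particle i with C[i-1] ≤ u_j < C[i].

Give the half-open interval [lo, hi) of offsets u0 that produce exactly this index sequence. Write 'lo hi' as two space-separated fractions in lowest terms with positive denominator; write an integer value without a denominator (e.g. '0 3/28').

0 5/22

C = [8/11, 1, 1, 1]
j=0 picked index 0: u0 ∈ [0, 8/11)
j=1 picked index 0: u0 ∈ [-1/4, 21/44)
j=2 picked index 0: u0 ∈ [-1/2, 5/22)
j=3 picked index 1: u0 ∈ [-1/44, 1/4)
intersection: [0, 5/22)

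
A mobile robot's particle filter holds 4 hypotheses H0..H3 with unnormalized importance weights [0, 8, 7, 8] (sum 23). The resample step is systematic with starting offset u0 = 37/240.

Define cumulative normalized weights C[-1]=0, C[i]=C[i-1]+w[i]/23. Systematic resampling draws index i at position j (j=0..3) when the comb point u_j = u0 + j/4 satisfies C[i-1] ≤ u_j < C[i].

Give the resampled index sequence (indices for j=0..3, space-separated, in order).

C = [0, 8/23, 15/23, 1]
j=0: u_0=37/240 ∈ [0, 8/23) → index 1
j=1: u_1=97/240 ∈ [8/23, 15/23) → index 2
j=2: u_2=157/240 ∈ [15/23, 1) → index 3
j=3: u_3=217/240 ∈ [15/23, 1) → index 3

1 2 3 3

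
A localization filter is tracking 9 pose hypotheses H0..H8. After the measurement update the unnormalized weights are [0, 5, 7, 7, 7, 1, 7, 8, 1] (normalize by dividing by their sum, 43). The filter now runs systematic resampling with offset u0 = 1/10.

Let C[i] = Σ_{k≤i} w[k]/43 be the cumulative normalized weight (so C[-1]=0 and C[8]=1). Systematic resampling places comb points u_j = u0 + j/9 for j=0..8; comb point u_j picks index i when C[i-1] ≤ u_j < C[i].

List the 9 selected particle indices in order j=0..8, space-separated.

C = [0, 5/43, 12/43, 19/43, 26/43, 27/43, 34/43, 42/43, 1]
j=0: u_0=1/10 ∈ [0, 5/43) → index 1
j=1: u_1=19/90 ∈ [5/43, 12/43) → index 2
j=2: u_2=29/90 ∈ [12/43, 19/43) → index 3
j=3: u_3=13/30 ∈ [12/43, 19/43) → index 3
j=4: u_4=49/90 ∈ [19/43, 26/43) → index 4
j=5: u_5=59/90 ∈ [27/43, 34/43) → index 6
j=6: u_6=23/30 ∈ [27/43, 34/43) → index 6
j=7: u_7=79/90 ∈ [34/43, 42/43) → index 7
j=8: u_8=89/90 ∈ [42/43, 1) → index 8

1 2 3 3 4 6 6 7 8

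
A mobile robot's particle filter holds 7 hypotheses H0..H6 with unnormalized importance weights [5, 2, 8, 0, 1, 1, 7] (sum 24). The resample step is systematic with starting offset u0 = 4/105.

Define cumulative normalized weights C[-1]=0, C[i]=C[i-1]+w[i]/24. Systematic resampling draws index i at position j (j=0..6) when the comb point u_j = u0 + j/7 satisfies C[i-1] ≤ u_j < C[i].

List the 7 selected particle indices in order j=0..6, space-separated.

0 0 2 2 2 6 6

C = [5/24, 7/24, 5/8, 5/8, 2/3, 17/24, 1]
j=0: u_0=4/105 ∈ [0, 5/24) → index 0
j=1: u_1=19/105 ∈ [0, 5/24) → index 0
j=2: u_2=34/105 ∈ [7/24, 5/8) → index 2
j=3: u_3=7/15 ∈ [7/24, 5/8) → index 2
j=4: u_4=64/105 ∈ [7/24, 5/8) → index 2
j=5: u_5=79/105 ∈ [17/24, 1) → index 6
j=6: u_6=94/105 ∈ [17/24, 1) → index 6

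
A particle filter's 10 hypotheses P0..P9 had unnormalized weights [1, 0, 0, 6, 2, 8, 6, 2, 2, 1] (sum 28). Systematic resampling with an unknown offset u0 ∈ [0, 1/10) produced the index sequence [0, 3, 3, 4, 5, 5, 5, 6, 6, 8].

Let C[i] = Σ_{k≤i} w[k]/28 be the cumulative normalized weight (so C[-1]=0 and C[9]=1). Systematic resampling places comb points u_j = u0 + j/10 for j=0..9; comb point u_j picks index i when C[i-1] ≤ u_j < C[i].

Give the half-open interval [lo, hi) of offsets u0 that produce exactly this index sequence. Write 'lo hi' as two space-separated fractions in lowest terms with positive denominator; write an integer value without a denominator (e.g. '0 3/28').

0 1/140

C = [1/28, 1/28, 1/28, 1/4, 9/28, 17/28, 23/28, 25/28, 27/28, 1]
j=0 picked index 0: u0 ∈ [0, 1/28)
j=1 picked index 3: u0 ∈ [-9/140, 3/20)
j=2 picked index 3: u0 ∈ [-23/140, 1/20)
j=3 picked index 4: u0 ∈ [-1/20, 3/140)
j=4 picked index 5: u0 ∈ [-11/140, 29/140)
j=5 picked index 5: u0 ∈ [-5/28, 3/28)
j=6 picked index 5: u0 ∈ [-39/140, 1/140)
j=7 picked index 6: u0 ∈ [-13/140, 17/140)
j=8 picked index 6: u0 ∈ [-27/140, 3/140)
j=9 picked index 8: u0 ∈ [-1/140, 9/140)
intersection: [0, 1/140)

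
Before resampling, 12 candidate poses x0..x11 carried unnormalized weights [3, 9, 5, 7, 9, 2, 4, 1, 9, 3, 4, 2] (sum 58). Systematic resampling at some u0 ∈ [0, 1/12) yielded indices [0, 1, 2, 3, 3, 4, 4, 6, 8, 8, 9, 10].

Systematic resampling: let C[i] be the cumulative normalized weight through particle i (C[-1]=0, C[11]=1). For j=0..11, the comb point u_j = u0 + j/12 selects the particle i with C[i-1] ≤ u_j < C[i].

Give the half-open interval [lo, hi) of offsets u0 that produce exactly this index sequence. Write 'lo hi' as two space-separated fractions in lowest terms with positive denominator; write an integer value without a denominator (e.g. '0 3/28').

C = [3/58, 6/29, 17/58, 12/29, 33/58, 35/58, 39/58, 20/29, 49/58, 26/29, 28/29, 1]
j=0 picked index 0: u0 ∈ [0, 3/58)
j=1 picked index 1: u0 ∈ [-11/348, 43/348)
j=2 picked index 2: u0 ∈ [7/174, 11/87)
j=3 picked index 3: u0 ∈ [5/116, 19/116)
j=4 picked index 3: u0 ∈ [-7/174, 7/87)
j=5 picked index 4: u0 ∈ [-1/348, 53/348)
j=6 picked index 4: u0 ∈ [-5/58, 2/29)
j=7 picked index 6: u0 ∈ [7/348, 31/348)
j=8 picked index 8: u0 ∈ [2/87, 31/174)
j=9 picked index 8: u0 ∈ [-7/116, 11/116)
j=10 picked index 9: u0 ∈ [1/87, 11/174)
j=11 picked index 10: u0 ∈ [-7/348, 17/348)
intersection: [5/116, 17/348)

5/116 17/348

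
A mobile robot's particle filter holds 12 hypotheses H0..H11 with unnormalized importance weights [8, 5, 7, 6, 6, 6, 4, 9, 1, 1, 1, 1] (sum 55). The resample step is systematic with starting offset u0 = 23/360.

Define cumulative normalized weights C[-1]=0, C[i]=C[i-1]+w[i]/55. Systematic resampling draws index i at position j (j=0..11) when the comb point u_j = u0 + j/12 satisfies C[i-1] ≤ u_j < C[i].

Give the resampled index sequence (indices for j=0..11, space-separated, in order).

0 1 1 2 3 4 4 5 6 7 7 10

C = [8/55, 13/55, 4/11, 26/55, 32/55, 38/55, 42/55, 51/55, 52/55, 53/55, 54/55, 1]
j=0: u_0=23/360 ∈ [0, 8/55) → index 0
j=1: u_1=53/360 ∈ [8/55, 13/55) → index 1
j=2: u_2=83/360 ∈ [8/55, 13/55) → index 1
j=3: u_3=113/360 ∈ [13/55, 4/11) → index 2
j=4: u_4=143/360 ∈ [4/11, 26/55) → index 3
j=5: u_5=173/360 ∈ [26/55, 32/55) → index 4
j=6: u_6=203/360 ∈ [26/55, 32/55) → index 4
j=7: u_7=233/360 ∈ [32/55, 38/55) → index 5
j=8: u_8=263/360 ∈ [38/55, 42/55) → index 6
j=9: u_9=293/360 ∈ [42/55, 51/55) → index 7
j=10: u_10=323/360 ∈ [42/55, 51/55) → index 7
j=11: u_11=353/360 ∈ [53/55, 54/55) → index 10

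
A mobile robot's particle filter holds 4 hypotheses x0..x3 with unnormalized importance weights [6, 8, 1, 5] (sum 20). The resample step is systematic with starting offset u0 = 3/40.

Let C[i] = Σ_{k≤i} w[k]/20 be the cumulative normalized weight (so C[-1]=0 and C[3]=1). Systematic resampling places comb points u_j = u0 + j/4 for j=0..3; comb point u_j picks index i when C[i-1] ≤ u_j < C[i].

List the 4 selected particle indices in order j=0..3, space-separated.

C = [3/10, 7/10, 3/4, 1]
j=0: u_0=3/40 ∈ [0, 3/10) → index 0
j=1: u_1=13/40 ∈ [3/10, 7/10) → index 1
j=2: u_2=23/40 ∈ [3/10, 7/10) → index 1
j=3: u_3=33/40 ∈ [3/4, 1) → index 3

0 1 1 3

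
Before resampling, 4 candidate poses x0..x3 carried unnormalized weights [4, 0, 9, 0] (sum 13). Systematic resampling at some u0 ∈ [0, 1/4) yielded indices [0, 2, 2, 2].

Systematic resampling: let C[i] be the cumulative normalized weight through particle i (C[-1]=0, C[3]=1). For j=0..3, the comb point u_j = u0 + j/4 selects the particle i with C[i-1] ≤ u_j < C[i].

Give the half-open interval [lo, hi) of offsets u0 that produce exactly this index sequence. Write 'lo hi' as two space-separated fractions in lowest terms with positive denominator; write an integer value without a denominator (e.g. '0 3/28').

C = [4/13, 4/13, 1, 1]
j=0 picked index 0: u0 ∈ [0, 4/13)
j=1 picked index 2: u0 ∈ [3/52, 3/4)
j=2 picked index 2: u0 ∈ [-5/26, 1/2)
j=3 picked index 2: u0 ∈ [-23/52, 1/4)
intersection: [3/52, 1/4)

3/52 1/4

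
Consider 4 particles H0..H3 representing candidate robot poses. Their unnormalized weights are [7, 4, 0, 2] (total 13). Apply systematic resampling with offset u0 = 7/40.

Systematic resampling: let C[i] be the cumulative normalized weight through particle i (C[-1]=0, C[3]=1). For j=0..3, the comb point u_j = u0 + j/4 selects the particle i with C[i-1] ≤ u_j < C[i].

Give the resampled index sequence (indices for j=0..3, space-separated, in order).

0 0 1 3

C = [7/13, 11/13, 11/13, 1]
j=0: u_0=7/40 ∈ [0, 7/13) → index 0
j=1: u_1=17/40 ∈ [0, 7/13) → index 0
j=2: u_2=27/40 ∈ [7/13, 11/13) → index 1
j=3: u_3=37/40 ∈ [11/13, 1) → index 3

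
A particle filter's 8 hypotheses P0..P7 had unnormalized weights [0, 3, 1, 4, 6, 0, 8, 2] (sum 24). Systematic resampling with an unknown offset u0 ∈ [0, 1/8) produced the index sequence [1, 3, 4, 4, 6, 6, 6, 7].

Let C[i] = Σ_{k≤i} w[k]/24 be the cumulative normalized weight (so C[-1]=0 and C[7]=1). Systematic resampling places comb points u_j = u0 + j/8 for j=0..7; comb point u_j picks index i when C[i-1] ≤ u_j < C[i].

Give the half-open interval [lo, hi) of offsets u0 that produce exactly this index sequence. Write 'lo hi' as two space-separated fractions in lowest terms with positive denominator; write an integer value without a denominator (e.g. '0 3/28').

1/12 1/8

C = [0, 1/8, 1/6, 1/3, 7/12, 7/12, 11/12, 1]
j=0 picked index 1: u0 ∈ [0, 1/8)
j=1 picked index 3: u0 ∈ [1/24, 5/24)
j=2 picked index 4: u0 ∈ [1/12, 1/3)
j=3 picked index 4: u0 ∈ [-1/24, 5/24)
j=4 picked index 6: u0 ∈ [1/12, 5/12)
j=5 picked index 6: u0 ∈ [-1/24, 7/24)
j=6 picked index 6: u0 ∈ [-1/6, 1/6)
j=7 picked index 7: u0 ∈ [1/24, 1/8)
intersection: [1/12, 1/8)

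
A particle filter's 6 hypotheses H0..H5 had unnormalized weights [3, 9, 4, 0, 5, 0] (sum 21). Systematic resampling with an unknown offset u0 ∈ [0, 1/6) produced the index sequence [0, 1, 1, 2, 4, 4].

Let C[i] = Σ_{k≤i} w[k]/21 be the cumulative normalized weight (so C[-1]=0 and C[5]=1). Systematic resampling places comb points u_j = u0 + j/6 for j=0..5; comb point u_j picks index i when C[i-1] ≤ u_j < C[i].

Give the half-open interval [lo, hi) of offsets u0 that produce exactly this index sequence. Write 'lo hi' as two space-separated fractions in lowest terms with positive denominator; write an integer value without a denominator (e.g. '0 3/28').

2/21 1/7

C = [1/7, 4/7, 16/21, 16/21, 1, 1]
j=0 picked index 0: u0 ∈ [0, 1/7)
j=1 picked index 1: u0 ∈ [-1/42, 17/42)
j=2 picked index 1: u0 ∈ [-4/21, 5/21)
j=3 picked index 2: u0 ∈ [1/14, 11/42)
j=4 picked index 4: u0 ∈ [2/21, 1/3)
j=5 picked index 4: u0 ∈ [-1/14, 1/6)
intersection: [2/21, 1/7)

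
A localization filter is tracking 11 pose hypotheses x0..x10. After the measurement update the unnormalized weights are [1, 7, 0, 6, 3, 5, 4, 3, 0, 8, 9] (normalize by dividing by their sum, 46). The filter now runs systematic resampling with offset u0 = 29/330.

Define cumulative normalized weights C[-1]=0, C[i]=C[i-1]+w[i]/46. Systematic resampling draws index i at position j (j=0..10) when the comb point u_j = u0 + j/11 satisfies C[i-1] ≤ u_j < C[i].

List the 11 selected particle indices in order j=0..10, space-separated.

1 3 3 4 5 6 9 9 10 10 10

C = [1/46, 4/23, 4/23, 7/23, 17/46, 11/23, 13/23, 29/46, 29/46, 37/46, 1]
j=0: u_0=29/330 ∈ [1/46, 4/23) → index 1
j=1: u_1=59/330 ∈ [4/23, 7/23) → index 3
j=2: u_2=89/330 ∈ [4/23, 7/23) → index 3
j=3: u_3=119/330 ∈ [7/23, 17/46) → index 4
j=4: u_4=149/330 ∈ [17/46, 11/23) → index 5
j=5: u_5=179/330 ∈ [11/23, 13/23) → index 6
j=6: u_6=19/30 ∈ [29/46, 37/46) → index 9
j=7: u_7=239/330 ∈ [29/46, 37/46) → index 9
j=8: u_8=269/330 ∈ [37/46, 1) → index 10
j=9: u_9=299/330 ∈ [37/46, 1) → index 10
j=10: u_10=329/330 ∈ [37/46, 1) → index 10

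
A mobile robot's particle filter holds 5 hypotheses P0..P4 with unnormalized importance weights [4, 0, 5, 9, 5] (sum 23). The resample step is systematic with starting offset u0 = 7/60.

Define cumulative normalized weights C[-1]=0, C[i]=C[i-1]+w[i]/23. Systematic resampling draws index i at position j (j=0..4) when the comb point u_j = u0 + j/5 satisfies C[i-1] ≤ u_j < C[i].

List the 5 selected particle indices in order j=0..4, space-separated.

0 2 3 3 4

C = [4/23, 4/23, 9/23, 18/23, 1]
j=0: u_0=7/60 ∈ [0, 4/23) → index 0
j=1: u_1=19/60 ∈ [4/23, 9/23) → index 2
j=2: u_2=31/60 ∈ [9/23, 18/23) → index 3
j=3: u_3=43/60 ∈ [9/23, 18/23) → index 3
j=4: u_4=11/12 ∈ [18/23, 1) → index 4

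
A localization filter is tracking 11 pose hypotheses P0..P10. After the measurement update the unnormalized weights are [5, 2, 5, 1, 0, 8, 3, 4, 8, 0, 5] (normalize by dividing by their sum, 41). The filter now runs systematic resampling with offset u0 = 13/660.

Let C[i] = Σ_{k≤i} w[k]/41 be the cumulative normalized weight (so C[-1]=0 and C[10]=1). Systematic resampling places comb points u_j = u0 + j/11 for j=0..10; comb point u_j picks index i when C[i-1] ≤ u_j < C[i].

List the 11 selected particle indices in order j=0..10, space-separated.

C = [5/41, 7/41, 12/41, 13/41, 13/41, 21/41, 24/41, 28/41, 36/41, 36/41, 1]
j=0: u_0=13/660 ∈ [0, 5/41) → index 0
j=1: u_1=73/660 ∈ [0, 5/41) → index 0
j=2: u_2=133/660 ∈ [7/41, 12/41) → index 2
j=3: u_3=193/660 ∈ [7/41, 12/41) → index 2
j=4: u_4=23/60 ∈ [13/41, 21/41) → index 5
j=5: u_5=313/660 ∈ [13/41, 21/41) → index 5
j=6: u_6=373/660 ∈ [21/41, 24/41) → index 6
j=7: u_7=433/660 ∈ [24/41, 28/41) → index 7
j=8: u_8=493/660 ∈ [28/41, 36/41) → index 8
j=9: u_9=553/660 ∈ [28/41, 36/41) → index 8
j=10: u_10=613/660 ∈ [36/41, 1) → index 10

0 0 2 2 5 5 6 7 8 8 10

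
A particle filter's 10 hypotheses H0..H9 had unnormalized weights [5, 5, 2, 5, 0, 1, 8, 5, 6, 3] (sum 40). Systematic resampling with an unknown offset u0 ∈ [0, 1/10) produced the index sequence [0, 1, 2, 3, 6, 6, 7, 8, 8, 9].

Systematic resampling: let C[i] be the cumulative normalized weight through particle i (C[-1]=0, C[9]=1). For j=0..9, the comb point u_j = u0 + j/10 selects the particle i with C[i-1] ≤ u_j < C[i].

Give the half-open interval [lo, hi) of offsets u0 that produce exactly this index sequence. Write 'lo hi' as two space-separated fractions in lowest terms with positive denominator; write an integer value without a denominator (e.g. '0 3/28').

C = [1/8, 1/4, 3/10, 17/40, 17/40, 9/20, 13/20, 31/40, 37/40, 1]
j=0 picked index 0: u0 ∈ [0, 1/8)
j=1 picked index 1: u0 ∈ [1/40, 3/20)
j=2 picked index 2: u0 ∈ [1/20, 1/10)
j=3 picked index 3: u0 ∈ [0, 1/8)
j=4 picked index 6: u0 ∈ [1/20, 1/4)
j=5 picked index 6: u0 ∈ [-1/20, 3/20)
j=6 picked index 7: u0 ∈ [1/20, 7/40)
j=7 picked index 8: u0 ∈ [3/40, 9/40)
j=8 picked index 8: u0 ∈ [-1/40, 1/8)
j=9 picked index 9: u0 ∈ [1/40, 1/10)
intersection: [3/40, 1/10)

3/40 1/10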